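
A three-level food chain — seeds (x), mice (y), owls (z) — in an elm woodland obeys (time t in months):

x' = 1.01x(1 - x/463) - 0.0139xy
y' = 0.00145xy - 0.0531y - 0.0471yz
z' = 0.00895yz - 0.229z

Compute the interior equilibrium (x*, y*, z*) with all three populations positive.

From dz/dt = 0: 0.00895y* = 0.229, so y* = 25.6.
From dx/dt = 0: 1.01(1 - x*/463) = 0.0139·25.6, giving x* = 463·(1 - 0.352) = 300.
From dy/dt = 0: 0.00145·300 - 0.0531 = 0.0471z*, so z* = 0.382/0.0471 = 8.11.

x* ≈ 300, y* ≈ 25.6, z* ≈ 8.11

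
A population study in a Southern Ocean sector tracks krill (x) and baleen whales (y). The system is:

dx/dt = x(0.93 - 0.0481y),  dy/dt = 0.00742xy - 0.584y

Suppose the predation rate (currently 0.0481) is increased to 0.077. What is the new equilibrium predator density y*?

At the interior fixed point, setting dx/dt = 0 with x > 0 fixes y* = (prey growth rate)/(xy coefficient) — independent of the other coefficients.
With the change, y* = 0.93/0.077 = 12.1; it falls from 19.3.

y* ≈ 12.1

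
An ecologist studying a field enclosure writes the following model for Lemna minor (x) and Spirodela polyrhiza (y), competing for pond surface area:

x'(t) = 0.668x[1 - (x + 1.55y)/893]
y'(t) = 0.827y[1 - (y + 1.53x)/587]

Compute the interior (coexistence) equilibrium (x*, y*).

Setting both brackets to zero gives the nullclines x + 1.55y = 893 and 1.53x + y = 587.
Substituting y = 587 - 1.53x into the first: x(1 - 1.55·1.53) = 893 - 1.55·587.
So x* = -16.9/-1.37 = 12.3, and then y* = 587 - 1.53·12.3 = 568.

x* ≈ 12.3, y* ≈ 568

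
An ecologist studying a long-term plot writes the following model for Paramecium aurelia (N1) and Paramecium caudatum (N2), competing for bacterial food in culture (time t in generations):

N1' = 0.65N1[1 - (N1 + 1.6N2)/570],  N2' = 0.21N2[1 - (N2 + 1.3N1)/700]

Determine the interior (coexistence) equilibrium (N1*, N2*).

N1* ≈ 509, N2* ≈ 38

Setting both brackets to zero gives the nullclines N1 + 1.6N2 = 570 and 1.3N1 + N2 = 700.
Substituting N2 = 700 - 1.3N1 into the first: N1(1 - 1.6·1.3) = 570 - 1.6·700.
So N1* = -550/-1.08 = 509, and then N2* = 700 - 1.3·509 = 38.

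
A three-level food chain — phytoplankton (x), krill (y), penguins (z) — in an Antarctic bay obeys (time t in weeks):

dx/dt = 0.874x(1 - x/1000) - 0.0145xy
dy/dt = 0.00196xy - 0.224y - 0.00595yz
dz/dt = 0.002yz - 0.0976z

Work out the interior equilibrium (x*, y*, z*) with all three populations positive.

From dz/dt = 0: 0.002y* = 0.0976, so y* = 48.8.
From dx/dt = 0: 0.874(1 - x*/1000) = 0.0145·48.8, giving x* = 1000·(1 - 0.81) = 190.
From dy/dt = 0: 0.00196·190 - 0.224 = 0.00595z*, so z* = 0.149/0.00595 = 25.1.

x* ≈ 190, y* ≈ 48.8, z* ≈ 25.1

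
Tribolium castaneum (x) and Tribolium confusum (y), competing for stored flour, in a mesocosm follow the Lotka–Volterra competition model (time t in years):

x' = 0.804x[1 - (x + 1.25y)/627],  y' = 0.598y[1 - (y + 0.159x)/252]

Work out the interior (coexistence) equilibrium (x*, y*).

x* ≈ 389, y* ≈ 190

Setting both brackets to zero gives the nullclines x + 1.25y = 627 and 0.159x + y = 252.
Substituting y = 252 - 0.159x into the first: x(1 - 1.25·0.159) = 627 - 1.25·252.
So x* = 312/0.801 = 389, and then y* = 252 - 0.159·389 = 190.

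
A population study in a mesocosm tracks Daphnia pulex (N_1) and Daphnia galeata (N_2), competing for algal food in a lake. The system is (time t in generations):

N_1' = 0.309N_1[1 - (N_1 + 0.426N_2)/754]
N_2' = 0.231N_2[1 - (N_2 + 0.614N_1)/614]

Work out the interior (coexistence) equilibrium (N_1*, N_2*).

N_1* ≈ 667, N_2* ≈ 205

Setting both brackets to zero gives the nullclines N_1 + 0.426N_2 = 754 and 0.614N_1 + N_2 = 614.
Substituting N_2 = 614 - 0.614N_1 into the first: N_1(1 - 0.426·0.614) = 754 - 0.426·614.
So N_1* = 492/0.738 = 667, and then N_2* = 614 - 0.614·667 = 205.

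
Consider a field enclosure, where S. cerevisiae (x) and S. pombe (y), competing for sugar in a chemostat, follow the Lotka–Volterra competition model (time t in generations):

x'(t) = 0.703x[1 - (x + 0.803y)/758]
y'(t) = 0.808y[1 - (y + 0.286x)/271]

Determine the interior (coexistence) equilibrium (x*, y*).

x* ≈ 701, y* ≈ 70.4

Setting both brackets to zero gives the nullclines x + 0.803y = 758 and 0.286x + y = 271.
Substituting y = 271 - 0.286x into the first: x(1 - 0.803·0.286) = 758 - 0.803·271.
So x* = 540/0.77 = 701, and then y* = 271 - 0.286·701 = 70.4.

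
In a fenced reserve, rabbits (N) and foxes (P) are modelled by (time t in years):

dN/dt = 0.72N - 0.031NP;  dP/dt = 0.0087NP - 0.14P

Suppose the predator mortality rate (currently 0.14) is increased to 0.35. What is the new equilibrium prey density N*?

N* ≈ 40.2

At the interior fixed point, setting dP/dt = 0 with P > 0 fixes N* = (predator death rate)/(NP coefficient) — independent of the other coefficients.
With the change, N* = 0.35/0.0087 = 40.2; it rises from 16.1.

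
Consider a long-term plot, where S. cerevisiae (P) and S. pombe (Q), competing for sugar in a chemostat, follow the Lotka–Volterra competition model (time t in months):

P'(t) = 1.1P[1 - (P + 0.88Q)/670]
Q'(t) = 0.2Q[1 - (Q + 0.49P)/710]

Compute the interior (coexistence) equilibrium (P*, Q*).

Setting both brackets to zero gives the nullclines P + 0.88Q = 670 and 0.49P + Q = 710.
Substituting Q = 710 - 0.49P into the first: P(1 - 0.88·0.49) = 670 - 0.88·710.
So P* = 45.2/0.569 = 79.5, and then Q* = 710 - 0.49·79.5 = 671.

P* ≈ 79.5, Q* ≈ 671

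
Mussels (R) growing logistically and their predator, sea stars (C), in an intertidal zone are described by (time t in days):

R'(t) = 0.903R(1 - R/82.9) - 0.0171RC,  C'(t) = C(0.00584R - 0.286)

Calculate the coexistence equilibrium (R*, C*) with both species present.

From dC/dt = 0 with C > 0: 0.00584R* = 0.286, so R* = 49.
Substitute into dR/dt = 0: 0.903(1 - 49/82.9) = 0.0171C*.
The bracket is 0.409, giving C* = 0.37/0.0171 = 21.6.

R* ≈ 49, C* ≈ 21.6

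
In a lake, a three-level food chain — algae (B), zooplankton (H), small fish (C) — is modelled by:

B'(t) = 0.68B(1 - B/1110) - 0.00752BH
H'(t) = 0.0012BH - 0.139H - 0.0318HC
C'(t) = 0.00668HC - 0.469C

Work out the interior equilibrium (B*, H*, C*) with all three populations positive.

From dC/dt = 0: 0.00668H* = 0.469, so H* = 70.2.
From dB/dt = 0: 0.68(1 - B*/1110) = 0.00752·70.2, giving B* = 1110·(1 - 0.776) = 248.
From dH/dt = 0: 0.0012·248 - 0.139 = 0.0318C*, so C* = 0.159/0.0318 = 4.99.

B* ≈ 248, H* ≈ 70.2, C* ≈ 4.99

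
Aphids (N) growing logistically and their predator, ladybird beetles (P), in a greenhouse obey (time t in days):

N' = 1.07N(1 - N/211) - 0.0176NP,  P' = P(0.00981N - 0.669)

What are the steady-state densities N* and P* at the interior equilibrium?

N* ≈ 68.2, P* ≈ 41.1

From dP/dt = 0 with P > 0: 0.00981N* = 0.669, so N* = 68.2.
Substitute into dN/dt = 0: 1.07(1 - 68.2/211) = 0.0176P*.
The bracket is 0.677, giving P* = 0.724/0.0176 = 41.1.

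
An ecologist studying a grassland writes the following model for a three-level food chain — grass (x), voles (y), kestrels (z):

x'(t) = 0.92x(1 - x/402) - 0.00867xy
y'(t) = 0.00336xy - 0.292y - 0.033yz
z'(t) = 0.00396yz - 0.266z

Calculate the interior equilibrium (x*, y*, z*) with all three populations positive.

x* ≈ 148, y* ≈ 67.2, z* ≈ 6.17

From dz/dt = 0: 0.00396y* = 0.266, so y* = 67.2.
From dx/dt = 0: 0.92(1 - x*/402) = 0.00867·67.2, giving x* = 402·(1 - 0.633) = 148.
From dy/dt = 0: 0.00336·148 - 0.292 = 0.033z*, so z* = 0.204/0.033 = 6.17.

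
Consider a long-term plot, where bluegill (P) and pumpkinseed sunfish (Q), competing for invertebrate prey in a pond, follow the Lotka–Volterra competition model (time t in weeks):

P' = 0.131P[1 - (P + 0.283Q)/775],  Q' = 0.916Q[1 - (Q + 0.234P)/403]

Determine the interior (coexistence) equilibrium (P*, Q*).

Setting both brackets to zero gives the nullclines P + 0.283Q = 775 and 0.234P + Q = 403.
Substituting Q = 403 - 0.234P into the first: P(1 - 0.283·0.234) = 775 - 0.283·403.
So P* = 661/0.934 = 708, and then Q* = 403 - 0.234·708 = 237.

P* ≈ 708, Q* ≈ 237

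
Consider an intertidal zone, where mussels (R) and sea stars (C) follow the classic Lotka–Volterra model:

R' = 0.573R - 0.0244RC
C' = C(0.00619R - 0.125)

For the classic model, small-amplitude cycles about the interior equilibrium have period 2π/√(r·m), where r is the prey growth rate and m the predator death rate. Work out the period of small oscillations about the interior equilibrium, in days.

T ≈ 23.5 days

Here r = 0.573 and m = 0.125, so r·m = 0.0716.
ω = √0.0716 = 0.268 per day, hence T = 2π/ω ≈ 23.5 days.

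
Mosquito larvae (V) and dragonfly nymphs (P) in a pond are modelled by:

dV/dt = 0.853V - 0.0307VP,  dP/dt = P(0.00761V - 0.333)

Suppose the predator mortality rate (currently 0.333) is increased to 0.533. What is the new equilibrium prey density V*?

V* ≈ 70

At the interior fixed point, setting dP/dt = 0 with P > 0 fixes V* = (predator death rate)/(VP coefficient) — independent of the other coefficients.
With the change, V* = 0.533/0.00761 = 70; it rises from 43.8.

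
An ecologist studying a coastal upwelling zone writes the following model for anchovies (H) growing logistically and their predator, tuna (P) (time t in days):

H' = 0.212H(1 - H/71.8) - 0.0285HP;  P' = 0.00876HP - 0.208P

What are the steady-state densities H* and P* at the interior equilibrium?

From dP/dt = 0 with P > 0: 0.00876H* = 0.208, so H* = 23.7.
Substitute into dH/dt = 0: 0.212(1 - 23.7/71.8) = 0.0285P*.
The bracket is 0.669, giving P* = 0.142/0.0285 = 4.98.

H* ≈ 23.7, P* ≈ 4.98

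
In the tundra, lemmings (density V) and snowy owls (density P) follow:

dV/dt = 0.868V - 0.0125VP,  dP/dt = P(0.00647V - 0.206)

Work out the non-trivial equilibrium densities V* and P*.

V* ≈ 31.8, P* ≈ 69.4

Set dP/dt = 0 with P > 0: 0.00647V - 0.206 = 0, so V* = 0.206/0.00647 = 31.8.
Set dV/dt = 0 with V > 0: 0.868 - 0.0125P = 0, so P* = 0.868/0.0125 = 69.4.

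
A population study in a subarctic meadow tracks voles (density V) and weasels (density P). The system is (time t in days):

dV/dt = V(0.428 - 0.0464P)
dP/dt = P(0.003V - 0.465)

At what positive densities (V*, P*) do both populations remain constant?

Set dP/dt = 0 with P > 0: 0.003V - 0.465 = 0, so V* = 0.465/0.003 = 155.
Set dV/dt = 0 with V > 0: 0.428 - 0.0464P = 0, so P* = 0.428/0.0464 = 9.22.

V* ≈ 155, P* ≈ 9.22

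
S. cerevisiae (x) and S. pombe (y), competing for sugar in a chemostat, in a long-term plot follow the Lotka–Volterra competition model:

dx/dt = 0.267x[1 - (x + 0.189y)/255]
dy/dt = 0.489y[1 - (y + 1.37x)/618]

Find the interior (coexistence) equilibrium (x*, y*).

Setting both brackets to zero gives the nullclines x + 0.189y = 255 and 1.37x + y = 618.
Substituting y = 618 - 1.37x into the first: x(1 - 0.189·1.37) = 255 - 0.189·618.
So x* = 138/0.741 = 186, and then y* = 618 - 1.37·186 = 363.

x* ≈ 186, y* ≈ 363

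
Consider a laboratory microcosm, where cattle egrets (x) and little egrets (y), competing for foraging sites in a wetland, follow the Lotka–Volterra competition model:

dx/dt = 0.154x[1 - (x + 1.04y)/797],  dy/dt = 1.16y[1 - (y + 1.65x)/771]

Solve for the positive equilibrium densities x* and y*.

Setting both brackets to zero gives the nullclines x + 1.04y = 797 and 1.65x + y = 771.
Substituting y = 771 - 1.65x into the first: x(1 - 1.04·1.65) = 797 - 1.04·771.
So x* = -4.84/-0.716 = 6.76, and then y* = 771 - 1.65·6.76 = 760.

x* ≈ 6.76, y* ≈ 760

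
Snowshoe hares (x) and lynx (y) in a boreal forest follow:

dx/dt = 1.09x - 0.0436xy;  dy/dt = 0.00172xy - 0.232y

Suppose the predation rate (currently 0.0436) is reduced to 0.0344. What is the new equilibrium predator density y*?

At the interior fixed point, setting dx/dt = 0 with x > 0 fixes y* = (prey growth rate)/(xy coefficient) — independent of the other coefficients.
With the change, y* = 1.09/0.0344 = 31.7; it rises from 25.

y* ≈ 31.7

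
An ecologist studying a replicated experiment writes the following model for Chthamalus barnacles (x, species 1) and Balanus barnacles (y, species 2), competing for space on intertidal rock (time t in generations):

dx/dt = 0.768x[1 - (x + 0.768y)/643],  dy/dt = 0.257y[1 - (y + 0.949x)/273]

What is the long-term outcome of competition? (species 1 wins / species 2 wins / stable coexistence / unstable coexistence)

species 1 excludes species 2

Compare the nullcline intercepts: K1/α12 = 643/0.768 = 837 > K2 = 273; K2/α21 = 273/0.949 = 288 < K1 = 643.
Since the inequalities point opposite ways, species 1 can invade but species 2 cannot.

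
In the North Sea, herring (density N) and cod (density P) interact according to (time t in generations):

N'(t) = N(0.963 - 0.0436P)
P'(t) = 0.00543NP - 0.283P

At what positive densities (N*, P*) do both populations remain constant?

Set dP/dt = 0 with P > 0: 0.00543N - 0.283 = 0, so N* = 0.283/0.00543 = 52.1.
Set dN/dt = 0 with N > 0: 0.963 - 0.0436P = 0, so P* = 0.963/0.0436 = 22.1.

N* ≈ 52.1, P* ≈ 22.1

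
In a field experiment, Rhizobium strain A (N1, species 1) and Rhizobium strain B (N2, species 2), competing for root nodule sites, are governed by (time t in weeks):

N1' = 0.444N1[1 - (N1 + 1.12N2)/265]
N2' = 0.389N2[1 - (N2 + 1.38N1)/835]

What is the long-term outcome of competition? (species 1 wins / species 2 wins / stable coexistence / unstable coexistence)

Compare the nullcline intercepts: K1/α12 = 265/1.12 = 237 < K2 = 835; K2/α21 = 835/1.38 = 605 > K1 = 265.
Since the inequalities point opposite ways, species 2 can invade but species 1 cannot.

species 2 excludes species 1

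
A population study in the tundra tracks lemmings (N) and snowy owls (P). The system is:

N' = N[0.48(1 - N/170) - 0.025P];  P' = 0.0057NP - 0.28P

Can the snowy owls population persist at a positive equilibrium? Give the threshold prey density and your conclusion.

The predator equation gives dP/dt > 0 only when N > 0.28/0.0057 = 49.1.
Without the predator, N → K = 170. Since 170 > 49.1, the predator can invade and persist.

Threshold N = 49.1; K > 49.1, so yes, the predator persists.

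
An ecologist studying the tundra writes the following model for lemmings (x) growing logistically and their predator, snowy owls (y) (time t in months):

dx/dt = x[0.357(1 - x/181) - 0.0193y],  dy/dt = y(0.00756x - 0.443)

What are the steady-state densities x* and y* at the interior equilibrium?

From dy/dt = 0 with y > 0: 0.00756x* = 0.443, so x* = 58.6.
Substitute into dx/dt = 0: 0.357(1 - 58.6/181) = 0.0193y*.
The bracket is 0.676, giving y* = 0.241/0.0193 = 12.5.

x* ≈ 58.6, y* ≈ 12.5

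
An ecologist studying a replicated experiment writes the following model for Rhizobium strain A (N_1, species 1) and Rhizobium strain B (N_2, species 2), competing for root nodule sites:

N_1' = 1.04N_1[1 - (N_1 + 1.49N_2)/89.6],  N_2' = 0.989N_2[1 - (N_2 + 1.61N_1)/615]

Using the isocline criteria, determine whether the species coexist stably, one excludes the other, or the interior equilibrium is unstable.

species 2 excludes species 1

Compare the nullcline intercepts: K1/α12 = 89.6/1.49 = 60.1 < K2 = 615; K2/α21 = 615/1.61 = 382 > K1 = 89.6.
Since the inequalities point opposite ways, species 2 can invade but species 1 cannot.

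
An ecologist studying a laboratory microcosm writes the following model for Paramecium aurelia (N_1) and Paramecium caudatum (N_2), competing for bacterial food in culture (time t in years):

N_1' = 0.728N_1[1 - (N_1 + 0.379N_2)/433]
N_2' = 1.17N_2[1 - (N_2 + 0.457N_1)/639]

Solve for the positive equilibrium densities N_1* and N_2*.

N_1* ≈ 231, N_2* ≈ 534

Setting both brackets to zero gives the nullclines N_1 + 0.379N_2 = 433 and 0.457N_1 + N_2 = 639.
Substituting N_2 = 639 - 0.457N_1 into the first: N_1(1 - 0.379·0.457) = 433 - 0.379·639.
So N_1* = 191/0.827 = 231, and then N_2* = 639 - 0.457·231 = 534.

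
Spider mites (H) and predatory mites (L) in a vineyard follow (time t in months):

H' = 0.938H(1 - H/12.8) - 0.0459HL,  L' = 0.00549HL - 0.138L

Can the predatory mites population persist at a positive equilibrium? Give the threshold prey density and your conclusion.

Threshold H = 25.1; K < 25.1, so no, the predator goes extinct.

The predator equation gives dL/dt > 0 only when H > 0.138/0.00549 = 25.1.
Without the predator, H → K = 12.8. Since 12.8 < 25.1, the predator cannot invade.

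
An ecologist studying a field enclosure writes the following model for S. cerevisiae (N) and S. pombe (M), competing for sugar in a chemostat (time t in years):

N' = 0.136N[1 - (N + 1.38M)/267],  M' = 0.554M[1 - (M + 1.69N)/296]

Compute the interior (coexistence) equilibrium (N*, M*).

N* ≈ 106, M* ≈ 117

Setting both brackets to zero gives the nullclines N + 1.38M = 267 and 1.69N + M = 296.
Substituting M = 296 - 1.69N into the first: N(1 - 1.38·1.69) = 267 - 1.38·296.
So N* = -141/-1.33 = 106, and then M* = 296 - 1.69·106 = 117.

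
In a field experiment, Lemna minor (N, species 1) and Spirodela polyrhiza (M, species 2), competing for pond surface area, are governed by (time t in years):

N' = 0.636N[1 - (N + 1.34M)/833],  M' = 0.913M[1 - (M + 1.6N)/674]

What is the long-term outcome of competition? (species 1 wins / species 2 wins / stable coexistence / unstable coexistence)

unstable coexistence (outcome depends on initial conditions)

Compare the nullcline intercepts: K1/α12 = 833/1.34 = 622 < K2 = 674; K2/α21 = 674/1.6 = 421 < K1 = 833.
Since both are reversed, neither can invade when rare; the interior point is a saddle.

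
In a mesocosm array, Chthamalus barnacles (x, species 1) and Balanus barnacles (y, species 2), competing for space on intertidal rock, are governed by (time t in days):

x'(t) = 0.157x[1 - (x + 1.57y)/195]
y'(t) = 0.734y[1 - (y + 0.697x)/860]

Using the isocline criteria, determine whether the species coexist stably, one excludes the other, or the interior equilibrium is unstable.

species 2 excludes species 1

Compare the nullcline intercepts: K1/α12 = 195/1.57 = 124 < K2 = 860; K2/α21 = 860/0.697 = 1230 > K1 = 195.
Since the inequalities point opposite ways, species 2 can invade but species 1 cannot.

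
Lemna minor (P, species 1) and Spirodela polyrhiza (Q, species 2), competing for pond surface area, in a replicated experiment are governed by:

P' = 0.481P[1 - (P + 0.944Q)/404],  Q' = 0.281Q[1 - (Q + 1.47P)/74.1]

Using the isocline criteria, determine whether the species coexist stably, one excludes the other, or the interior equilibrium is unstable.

species 1 excludes species 2

Compare the nullcline intercepts: K1/α12 = 404/0.944 = 428 > K2 = 74.1; K2/α21 = 74.1/1.47 = 50.4 < K1 = 404.
Since the inequalities point opposite ways, species 1 can invade but species 2 cannot.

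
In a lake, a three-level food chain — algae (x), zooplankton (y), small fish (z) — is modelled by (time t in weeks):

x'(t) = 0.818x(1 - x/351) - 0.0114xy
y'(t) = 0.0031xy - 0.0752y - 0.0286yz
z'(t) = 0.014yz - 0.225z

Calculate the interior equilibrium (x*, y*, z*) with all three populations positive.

From dz/dt = 0: 0.014y* = 0.225, so y* = 16.1.
From dx/dt = 0: 0.818(1 - x*/351) = 0.0114·16.1, giving x* = 351·(1 - 0.224) = 272.
From dy/dt = 0: 0.0031·272 - 0.0752 = 0.0286z*, so z* = 0.769/0.0286 = 26.9.

x* ≈ 272, y* ≈ 16.1, z* ≈ 26.9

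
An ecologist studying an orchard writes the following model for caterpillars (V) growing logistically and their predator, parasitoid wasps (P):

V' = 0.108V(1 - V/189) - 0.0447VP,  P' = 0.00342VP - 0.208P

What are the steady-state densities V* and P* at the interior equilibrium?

From dP/dt = 0 with P > 0: 0.00342V* = 0.208, so V* = 60.8.
Substitute into dV/dt = 0: 0.108(1 - 60.8/189) = 0.0447P*.
The bracket is 0.678, giving P* = 0.0732/0.0447 = 1.64.

V* ≈ 60.8, P* ≈ 1.64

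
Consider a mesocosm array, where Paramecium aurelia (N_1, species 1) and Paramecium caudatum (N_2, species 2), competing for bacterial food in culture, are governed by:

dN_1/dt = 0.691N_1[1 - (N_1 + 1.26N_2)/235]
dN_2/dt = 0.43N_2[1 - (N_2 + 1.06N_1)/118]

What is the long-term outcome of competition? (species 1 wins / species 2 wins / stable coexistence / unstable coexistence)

species 1 excludes species 2

Compare the nullcline intercepts: K1/α12 = 235/1.26 = 187 > K2 = 118; K2/α21 = 118/1.06 = 111 < K1 = 235.
Since the inequalities point opposite ways, species 1 can invade but species 2 cannot.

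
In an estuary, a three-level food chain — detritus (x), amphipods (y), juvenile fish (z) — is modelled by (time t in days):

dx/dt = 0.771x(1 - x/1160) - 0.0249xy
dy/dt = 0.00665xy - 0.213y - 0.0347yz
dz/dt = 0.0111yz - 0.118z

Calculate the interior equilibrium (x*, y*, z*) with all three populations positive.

x* ≈ 762, y* ≈ 10.6, z* ≈ 140

From dz/dt = 0: 0.0111y* = 0.118, so y* = 10.6.
From dx/dt = 0: 0.771(1 - x*/1160) = 0.0249·10.6, giving x* = 1160·(1 - 0.343) = 762.
From dy/dt = 0: 0.00665·762 - 0.213 = 0.0347z*, so z* = 4.85/0.0347 = 140.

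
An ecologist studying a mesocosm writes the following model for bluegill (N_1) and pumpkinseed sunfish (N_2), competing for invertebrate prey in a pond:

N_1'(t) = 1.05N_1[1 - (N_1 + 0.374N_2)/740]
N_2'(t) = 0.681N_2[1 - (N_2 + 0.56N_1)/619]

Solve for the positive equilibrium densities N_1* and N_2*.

N_1* ≈ 643, N_2* ≈ 259

Setting both brackets to zero gives the nullclines N_1 + 0.374N_2 = 740 and 0.56N_1 + N_2 = 619.
Substituting N_2 = 619 - 0.56N_1 into the first: N_1(1 - 0.374·0.56) = 740 - 0.374·619.
So N_1* = 508/0.791 = 643, and then N_2* = 619 - 0.56·643 = 259.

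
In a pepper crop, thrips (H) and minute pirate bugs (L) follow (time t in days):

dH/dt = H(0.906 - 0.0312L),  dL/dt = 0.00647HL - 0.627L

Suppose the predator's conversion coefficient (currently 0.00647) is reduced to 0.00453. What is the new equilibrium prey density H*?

At the interior fixed point, setting dL/dt = 0 with L > 0 fixes H* = (predator death rate)/(HL coefficient) — independent of the other coefficients.
With the change, H* = 0.627/0.00453 = 138; it rises from 96.9.

H* ≈ 138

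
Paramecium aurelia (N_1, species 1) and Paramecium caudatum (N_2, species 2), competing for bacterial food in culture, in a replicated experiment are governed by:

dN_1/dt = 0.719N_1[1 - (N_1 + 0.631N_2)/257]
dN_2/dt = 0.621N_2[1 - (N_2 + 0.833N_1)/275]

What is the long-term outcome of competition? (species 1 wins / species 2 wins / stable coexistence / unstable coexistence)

stable coexistence

Compare the nullcline intercepts: K1/α12 = 257/0.631 = 407 > K2 = 275; K2/α21 = 275/0.833 = 330 > K1 = 257.
Since both inequalities hold, each species can invade when rare, so the interior equilibrium is stable.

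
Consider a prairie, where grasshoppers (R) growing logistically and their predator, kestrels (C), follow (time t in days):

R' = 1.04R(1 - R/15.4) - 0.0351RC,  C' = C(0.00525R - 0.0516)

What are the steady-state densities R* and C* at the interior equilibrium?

From dC/dt = 0 with C > 0: 0.00525R* = 0.0516, so R* = 9.83.
Substitute into dR/dt = 0: 1.04(1 - 9.83/15.4) = 0.0351C*.
The bracket is 0.362, giving C* = 0.376/0.0351 = 10.7.

R* ≈ 9.83, C* ≈ 10.7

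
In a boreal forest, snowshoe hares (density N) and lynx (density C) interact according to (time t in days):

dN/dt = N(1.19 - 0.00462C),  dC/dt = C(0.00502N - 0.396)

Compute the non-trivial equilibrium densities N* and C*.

N* ≈ 78.9, C* ≈ 258

Set dC/dt = 0 with C > 0: 0.00502N - 0.396 = 0, so N* = 0.396/0.00502 = 78.9.
Set dN/dt = 0 with N > 0: 1.19 - 0.00462C = 0, so C* = 1.19/0.00462 = 258.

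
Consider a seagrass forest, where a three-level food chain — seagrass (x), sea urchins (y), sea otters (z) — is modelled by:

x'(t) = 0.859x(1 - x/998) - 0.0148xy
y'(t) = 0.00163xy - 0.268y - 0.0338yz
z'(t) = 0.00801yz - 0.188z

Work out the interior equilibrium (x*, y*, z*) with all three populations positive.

x* ≈ 594, y* ≈ 23.5, z* ≈ 20.7

From dz/dt = 0: 0.00801y* = 0.188, so y* = 23.5.
From dx/dt = 0: 0.859(1 - x*/998) = 0.0148·23.5, giving x* = 998·(1 - 0.404) = 594.
From dy/dt = 0: 0.00163·594 - 0.268 = 0.0338z*, so z* = 0.701/0.0338 = 20.7.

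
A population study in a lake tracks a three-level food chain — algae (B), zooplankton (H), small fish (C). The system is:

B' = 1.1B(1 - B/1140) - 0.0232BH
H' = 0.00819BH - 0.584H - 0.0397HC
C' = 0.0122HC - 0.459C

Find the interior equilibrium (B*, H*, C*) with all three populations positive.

B* ≈ 235, H* ≈ 37.6, C* ≈ 33.9

From dC/dt = 0: 0.0122H* = 0.459, so H* = 37.6.
From dB/dt = 0: 1.1(1 - B*/1140) = 0.0232·37.6, giving B* = 1140·(1 - 0.794) = 235.
From dH/dt = 0: 0.00819·235 - 0.584 = 0.0397C*, so C* = 1.34/0.0397 = 33.9.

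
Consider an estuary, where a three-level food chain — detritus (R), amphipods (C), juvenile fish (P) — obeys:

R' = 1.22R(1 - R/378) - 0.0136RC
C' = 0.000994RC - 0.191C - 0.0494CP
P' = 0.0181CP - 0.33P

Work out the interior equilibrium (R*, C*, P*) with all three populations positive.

R* ≈ 301, C* ≈ 18.2, P* ≈ 2.19

From dP/dt = 0: 0.0181C* = 0.33, so C* = 18.2.
From dR/dt = 0: 1.22(1 - R*/378) = 0.0136·18.2, giving R* = 378·(1 - 0.203) = 301.
From dC/dt = 0: 0.000994·301 - 0.191 = 0.0494P*, so P* = 0.108/0.0494 = 2.19.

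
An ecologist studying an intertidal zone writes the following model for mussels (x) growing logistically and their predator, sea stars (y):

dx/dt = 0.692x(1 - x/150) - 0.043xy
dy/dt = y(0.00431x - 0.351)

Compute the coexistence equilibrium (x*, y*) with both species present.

x* ≈ 81.4, y* ≈ 7.36

From dy/dt = 0 with y > 0: 0.00431x* = 0.351, so x* = 81.4.
Substitute into dx/dt = 0: 0.692(1 - 81.4/150) = 0.043y*.
The bracket is 0.457, giving y* = 0.316/0.043 = 7.36.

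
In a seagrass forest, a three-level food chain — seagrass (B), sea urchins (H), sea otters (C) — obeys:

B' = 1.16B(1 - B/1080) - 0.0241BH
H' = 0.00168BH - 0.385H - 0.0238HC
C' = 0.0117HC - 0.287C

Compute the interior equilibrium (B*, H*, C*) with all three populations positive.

From dC/dt = 0: 0.0117H* = 0.287, so H* = 24.5.
From dB/dt = 0: 1.16(1 - B*/1080) = 0.0241·24.5, giving B* = 1080·(1 - 0.51) = 530.
From dH/dt = 0: 0.00168·530 - 0.385 = 0.0238C*, so C* = 0.505/0.0238 = 21.2.

B* ≈ 530, H* ≈ 24.5, C* ≈ 21.2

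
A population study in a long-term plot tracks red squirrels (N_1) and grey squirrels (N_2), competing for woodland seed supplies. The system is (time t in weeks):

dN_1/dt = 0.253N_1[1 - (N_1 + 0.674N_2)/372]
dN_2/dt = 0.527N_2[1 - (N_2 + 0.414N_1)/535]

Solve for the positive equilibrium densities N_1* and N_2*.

Setting both brackets to zero gives the nullclines N_1 + 0.674N_2 = 372 and 0.414N_1 + N_2 = 535.
Substituting N_2 = 535 - 0.414N_1 into the first: N_1(1 - 0.674·0.414) = 372 - 0.674·535.
So N_1* = 11.4/0.721 = 15.8, and then N_2* = 535 - 0.414·15.8 = 528.

N_1* ≈ 15.8, N_2* ≈ 528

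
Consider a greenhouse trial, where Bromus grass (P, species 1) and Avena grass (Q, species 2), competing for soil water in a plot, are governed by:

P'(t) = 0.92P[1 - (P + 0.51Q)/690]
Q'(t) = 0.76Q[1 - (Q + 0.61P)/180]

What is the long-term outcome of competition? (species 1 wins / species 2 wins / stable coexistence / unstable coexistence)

species 1 excludes species 2

Compare the nullcline intercepts: K1/α12 = 690/0.51 = 1350 > K2 = 180; K2/α21 = 180/0.61 = 295 < K1 = 690.
Since the inequalities point opposite ways, species 1 can invade but species 2 cannot.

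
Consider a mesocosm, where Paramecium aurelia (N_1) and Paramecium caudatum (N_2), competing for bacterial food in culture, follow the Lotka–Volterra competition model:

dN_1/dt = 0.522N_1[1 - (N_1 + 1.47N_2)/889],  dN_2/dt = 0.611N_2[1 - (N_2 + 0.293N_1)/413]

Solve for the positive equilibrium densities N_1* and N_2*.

Setting both brackets to zero gives the nullclines N_1 + 1.47N_2 = 889 and 0.293N_1 + N_2 = 413.
Substituting N_2 = 413 - 0.293N_1 into the first: N_1(1 - 1.47·0.293) = 889 - 1.47·413.
So N_1* = 282/0.569 = 495, and then N_2* = 413 - 0.293·495 = 268.

N_1* ≈ 495, N_2* ≈ 268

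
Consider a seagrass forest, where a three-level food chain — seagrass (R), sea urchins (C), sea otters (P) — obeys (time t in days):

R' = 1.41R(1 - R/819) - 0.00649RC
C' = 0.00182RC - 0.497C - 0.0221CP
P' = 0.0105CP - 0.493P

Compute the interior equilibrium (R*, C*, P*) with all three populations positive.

From dP/dt = 0: 0.0105C* = 0.493, so C* = 47.
From dR/dt = 0: 1.41(1 - R*/819) = 0.00649·47, giving R* = 819·(1 - 0.216) = 642.
From dC/dt = 0: 0.00182·642 - 0.497 = 0.0221P*, so P* = 0.671/0.0221 = 30.4.

R* ≈ 642, C* ≈ 47, P* ≈ 30.4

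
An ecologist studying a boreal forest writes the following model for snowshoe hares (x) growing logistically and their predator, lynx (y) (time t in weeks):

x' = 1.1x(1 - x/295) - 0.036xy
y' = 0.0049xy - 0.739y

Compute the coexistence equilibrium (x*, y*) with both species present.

From dy/dt = 0 with y > 0: 0.0049x* = 0.739, so x* = 151.
Substitute into dx/dt = 0: 1.1(1 - 151/295) = 0.036y*.
The bracket is 0.489, giving y* = 0.538/0.036 = 14.9.

x* ≈ 151, y* ≈ 14.9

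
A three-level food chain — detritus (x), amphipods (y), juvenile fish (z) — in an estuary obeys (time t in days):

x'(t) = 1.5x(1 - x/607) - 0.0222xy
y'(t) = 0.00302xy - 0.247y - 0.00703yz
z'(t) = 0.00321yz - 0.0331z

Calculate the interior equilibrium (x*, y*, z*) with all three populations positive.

From dz/dt = 0: 0.00321y* = 0.0331, so y* = 10.3.
From dx/dt = 0: 1.5(1 - x*/607) = 0.0222·10.3, giving x* = 607·(1 - 0.153) = 514.
From dy/dt = 0: 0.00302·514 - 0.247 = 0.00703z*, so z* = 1.31/0.00703 = 186.

x* ≈ 514, y* ≈ 10.3, z* ≈ 186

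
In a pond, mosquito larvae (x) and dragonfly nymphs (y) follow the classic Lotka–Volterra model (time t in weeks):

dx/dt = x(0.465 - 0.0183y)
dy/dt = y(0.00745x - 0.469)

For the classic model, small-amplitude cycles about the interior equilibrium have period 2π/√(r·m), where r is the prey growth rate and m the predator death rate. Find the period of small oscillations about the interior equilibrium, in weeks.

T ≈ 13.5 weeks

Here r = 0.465 and m = 0.469, so r·m = 0.218.
ω = √0.218 = 0.467 per week, hence T = 2π/ω ≈ 13.5 weeks.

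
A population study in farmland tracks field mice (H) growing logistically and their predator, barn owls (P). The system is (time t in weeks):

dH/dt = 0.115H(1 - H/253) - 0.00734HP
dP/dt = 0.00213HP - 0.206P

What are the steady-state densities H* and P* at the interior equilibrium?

From dP/dt = 0 with P > 0: 0.00213H* = 0.206, so H* = 96.7.
Substitute into dH/dt = 0: 0.115(1 - 96.7/253) = 0.00734P*.
The bracket is 0.618, giving P* = 0.071/0.00734 = 9.68.

H* ≈ 96.7, P* ≈ 9.68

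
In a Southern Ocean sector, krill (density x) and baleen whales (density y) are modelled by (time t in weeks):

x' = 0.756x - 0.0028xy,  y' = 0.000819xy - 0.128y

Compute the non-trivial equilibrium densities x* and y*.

x* ≈ 156, y* ≈ 270

Set dy/dt = 0 with y > 0: 0.000819x - 0.128 = 0, so x* = 0.128/0.000819 = 156.
Set dx/dt = 0 with x > 0: 0.756 - 0.0028y = 0, so y* = 0.756/0.0028 = 270.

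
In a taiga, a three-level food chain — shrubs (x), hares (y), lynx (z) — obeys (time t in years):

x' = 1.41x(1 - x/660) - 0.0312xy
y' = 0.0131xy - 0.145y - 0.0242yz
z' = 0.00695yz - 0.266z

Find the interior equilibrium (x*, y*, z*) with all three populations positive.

From dz/dt = 0: 0.00695y* = 0.266, so y* = 38.3.
From dx/dt = 0: 1.41(1 - x*/660) = 0.0312·38.3, giving x* = 660·(1 - 0.847) = 101.
From dy/dt = 0: 0.0131·101 - 0.145 = 0.0242z*, so z* = 1.18/0.0242 = 48.7.

x* ≈ 101, y* ≈ 38.3, z* ≈ 48.7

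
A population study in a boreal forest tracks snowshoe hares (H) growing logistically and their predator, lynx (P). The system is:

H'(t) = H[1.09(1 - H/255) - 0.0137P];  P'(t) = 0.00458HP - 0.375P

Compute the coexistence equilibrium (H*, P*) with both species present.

From dP/dt = 0 with P > 0: 0.00458H* = 0.375, so H* = 81.9.
Substitute into dH/dt = 0: 1.09(1 - 81.9/255) = 0.0137P*.
The bracket is 0.679, giving P* = 0.74/0.0137 = 54.

H* ≈ 81.9, P* ≈ 54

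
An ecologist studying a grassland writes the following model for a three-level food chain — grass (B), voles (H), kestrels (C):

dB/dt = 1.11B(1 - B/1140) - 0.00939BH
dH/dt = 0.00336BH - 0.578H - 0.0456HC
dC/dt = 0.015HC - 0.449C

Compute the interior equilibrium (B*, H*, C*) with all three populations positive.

B* ≈ 851, H* ≈ 29.9, C* ≈ 50.1

From dC/dt = 0: 0.015H* = 0.449, so H* = 29.9.
From dB/dt = 0: 1.11(1 - B*/1140) = 0.00939·29.9, giving B* = 1140·(1 - 0.253) = 851.
From dH/dt = 0: 0.00336·851 - 0.578 = 0.0456C*, so C* = 2.28/0.0456 = 50.1.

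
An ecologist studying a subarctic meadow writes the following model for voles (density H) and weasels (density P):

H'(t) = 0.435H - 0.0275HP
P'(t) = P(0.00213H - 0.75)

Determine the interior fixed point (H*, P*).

H* ≈ 352, P* ≈ 15.8

Set dP/dt = 0 with P > 0: 0.00213H - 0.75 = 0, so H* = 0.75/0.00213 = 352.
Set dH/dt = 0 with H > 0: 0.435 - 0.0275P = 0, so P* = 0.435/0.0275 = 15.8.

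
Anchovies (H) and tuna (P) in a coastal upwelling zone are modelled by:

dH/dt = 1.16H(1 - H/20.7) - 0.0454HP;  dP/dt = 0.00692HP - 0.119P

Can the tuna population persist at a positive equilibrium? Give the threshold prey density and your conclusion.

Threshold H = 17.2; K > 17.2, so yes, the predator persists.

The predator equation gives dP/dt > 0 only when H > 0.119/0.00692 = 17.2.
Without the predator, H → K = 20.7. Since 20.7 > 17.2, the predator can invade and persist.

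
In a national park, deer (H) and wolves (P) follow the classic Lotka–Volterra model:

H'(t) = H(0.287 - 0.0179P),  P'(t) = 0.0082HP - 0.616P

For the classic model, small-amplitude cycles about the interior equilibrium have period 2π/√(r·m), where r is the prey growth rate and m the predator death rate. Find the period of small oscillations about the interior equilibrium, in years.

T ≈ 14.9 years

Here r = 0.287 and m = 0.616, so r·m = 0.177.
ω = √0.177 = 0.42 per year, hence T = 2π/ω ≈ 14.9 years.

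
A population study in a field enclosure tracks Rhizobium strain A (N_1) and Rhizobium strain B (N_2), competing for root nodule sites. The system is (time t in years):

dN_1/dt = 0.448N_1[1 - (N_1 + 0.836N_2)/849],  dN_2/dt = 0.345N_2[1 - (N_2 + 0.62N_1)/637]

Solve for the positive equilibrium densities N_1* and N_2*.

Setting both brackets to zero gives the nullclines N_1 + 0.836N_2 = 849 and 0.62N_1 + N_2 = 637.
Substituting N_2 = 637 - 0.62N_1 into the first: N_1(1 - 0.836·0.62) = 849 - 0.836·637.
So N_1* = 316/0.482 = 657, and then N_2* = 637 - 0.62·657 = 230.

N_1* ≈ 657, N_2* ≈ 230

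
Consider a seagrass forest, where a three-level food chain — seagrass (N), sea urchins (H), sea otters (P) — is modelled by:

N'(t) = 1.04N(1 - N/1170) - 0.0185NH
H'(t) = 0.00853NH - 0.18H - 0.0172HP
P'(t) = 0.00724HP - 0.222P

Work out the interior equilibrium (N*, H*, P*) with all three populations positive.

From dP/dt = 0: 0.00724H* = 0.222, so H* = 30.7.
From dN/dt = 0: 1.04(1 - N*/1170) = 0.0185·30.7, giving N* = 1170·(1 - 0.545) = 532.
From dH/dt = 0: 0.00853·532 - 0.18 = 0.0172P*, so P* = 4.36/0.0172 = 253.

N* ≈ 532, H* ≈ 30.7, P* ≈ 253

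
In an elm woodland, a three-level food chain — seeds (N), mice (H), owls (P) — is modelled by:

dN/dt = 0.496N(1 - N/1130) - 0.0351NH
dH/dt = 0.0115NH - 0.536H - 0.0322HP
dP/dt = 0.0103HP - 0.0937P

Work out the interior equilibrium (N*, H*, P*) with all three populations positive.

N* ≈ 403, H* ≈ 9.1, P* ≈ 127

From dP/dt = 0: 0.0103H* = 0.0937, so H* = 9.1.
From dN/dt = 0: 0.496(1 - N*/1130) = 0.0351·9.1, giving N* = 1130·(1 - 0.644) = 403.
From dH/dt = 0: 0.0115·403 - 0.536 = 0.0322P*, so P* = 4.09/0.0322 = 127.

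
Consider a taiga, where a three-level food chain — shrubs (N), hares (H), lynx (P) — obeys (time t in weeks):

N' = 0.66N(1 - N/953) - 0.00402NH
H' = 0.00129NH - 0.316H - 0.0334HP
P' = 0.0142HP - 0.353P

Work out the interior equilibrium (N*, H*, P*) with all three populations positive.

From dP/dt = 0: 0.0142H* = 0.353, so H* = 24.9.
From dN/dt = 0: 0.66(1 - N*/953) = 0.00402·24.9, giving N* = 953·(1 - 0.151) = 809.
From dH/dt = 0: 0.00129·809 - 0.316 = 0.0334P*, so P* = 0.727/0.0334 = 21.8.

N* ≈ 809, H* ≈ 24.9, P* ≈ 21.8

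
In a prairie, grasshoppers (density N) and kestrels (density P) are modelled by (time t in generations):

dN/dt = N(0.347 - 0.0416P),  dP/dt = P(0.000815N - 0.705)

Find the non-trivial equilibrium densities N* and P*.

N* ≈ 865, P* ≈ 8.34

Set dP/dt = 0 with P > 0: 0.000815N - 0.705 = 0, so N* = 0.705/0.000815 = 865.
Set dN/dt = 0 with N > 0: 0.347 - 0.0416P = 0, so P* = 0.347/0.0416 = 8.34.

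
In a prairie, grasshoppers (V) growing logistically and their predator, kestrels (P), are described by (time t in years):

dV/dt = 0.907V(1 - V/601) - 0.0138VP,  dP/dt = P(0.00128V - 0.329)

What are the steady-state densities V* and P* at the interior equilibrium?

V* ≈ 257, P* ≈ 37.6

From dP/dt = 0 with P > 0: 0.00128V* = 0.329, so V* = 257.
Substitute into dV/dt = 0: 0.907(1 - 257/601) = 0.0138P*.
The bracket is 0.572, giving P* = 0.519/0.0138 = 37.6.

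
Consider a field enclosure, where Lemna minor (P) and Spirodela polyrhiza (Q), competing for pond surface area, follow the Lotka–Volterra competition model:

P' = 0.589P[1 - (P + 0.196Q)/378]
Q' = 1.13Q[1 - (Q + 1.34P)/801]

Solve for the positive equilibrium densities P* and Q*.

Setting both brackets to zero gives the nullclines P + 0.196Q = 378 and 1.34P + Q = 801.
Substituting Q = 801 - 1.34P into the first: P(1 - 0.196·1.34) = 378 - 0.196·801.
So P* = 221/0.737 = 300, and then Q* = 801 - 1.34·300 = 399.

P* ≈ 300, Q* ≈ 399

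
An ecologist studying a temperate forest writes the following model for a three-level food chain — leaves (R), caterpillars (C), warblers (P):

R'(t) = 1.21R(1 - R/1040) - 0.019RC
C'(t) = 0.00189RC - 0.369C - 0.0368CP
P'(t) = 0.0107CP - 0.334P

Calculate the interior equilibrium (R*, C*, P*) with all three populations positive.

R* ≈ 530, C* ≈ 31.2, P* ≈ 17.2

From dP/dt = 0: 0.0107C* = 0.334, so C* = 31.2.
From dR/dt = 0: 1.21(1 - R*/1040) = 0.019·31.2, giving R* = 1040·(1 - 0.49) = 530.
From dC/dt = 0: 0.00189·530 - 0.369 = 0.0368P*, so P* = 0.633/0.0368 = 17.2.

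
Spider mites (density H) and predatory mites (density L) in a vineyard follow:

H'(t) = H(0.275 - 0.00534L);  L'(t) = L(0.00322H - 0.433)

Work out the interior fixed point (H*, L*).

H* ≈ 134, L* ≈ 51.5

Set dL/dt = 0 with L > 0: 0.00322H - 0.433 = 0, so H* = 0.433/0.00322 = 134.
Set dH/dt = 0 with H > 0: 0.275 - 0.00534L = 0, so L* = 0.275/0.00534 = 51.5.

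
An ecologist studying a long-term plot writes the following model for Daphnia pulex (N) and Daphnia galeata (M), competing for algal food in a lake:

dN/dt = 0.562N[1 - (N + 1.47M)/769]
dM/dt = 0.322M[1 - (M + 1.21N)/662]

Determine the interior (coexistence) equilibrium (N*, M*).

N* ≈ 262, M* ≈ 345

Setting both brackets to zero gives the nullclines N + 1.47M = 769 and 1.21N + M = 662.
Substituting M = 662 - 1.21N into the first: N(1 - 1.47·1.21) = 769 - 1.47·662.
So N* = -204/-0.779 = 262, and then M* = 662 - 1.21·262 = 345.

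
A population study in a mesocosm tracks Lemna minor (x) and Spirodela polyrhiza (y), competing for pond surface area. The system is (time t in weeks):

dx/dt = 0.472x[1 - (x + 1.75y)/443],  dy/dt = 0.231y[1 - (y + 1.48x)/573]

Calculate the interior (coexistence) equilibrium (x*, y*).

x* ≈ 352, y* ≈ 52

Setting both brackets to zero gives the nullclines x + 1.75y = 443 and 1.48x + y = 573.
Substituting y = 573 - 1.48x into the first: x(1 - 1.75·1.48) = 443 - 1.75·573.
So x* = -560/-1.59 = 352, and then y* = 573 - 1.48·352 = 52.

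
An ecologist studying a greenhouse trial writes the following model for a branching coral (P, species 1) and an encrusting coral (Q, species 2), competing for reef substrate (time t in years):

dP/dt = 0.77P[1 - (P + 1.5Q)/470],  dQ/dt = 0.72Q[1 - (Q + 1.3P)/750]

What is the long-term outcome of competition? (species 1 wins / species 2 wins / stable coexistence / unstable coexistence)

Compare the nullcline intercepts: K1/α12 = 470/1.5 = 313 < K2 = 750; K2/α21 = 750/1.3 = 577 > K1 = 470.
Since the inequalities point opposite ways, species 2 can invade but species 1 cannot.

species 2 excludes species 1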